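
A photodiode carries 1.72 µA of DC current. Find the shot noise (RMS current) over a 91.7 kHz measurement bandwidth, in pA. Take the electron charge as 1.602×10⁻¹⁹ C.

225 pA

I_n = √(2qI·B)
2qI·B = 2 × 1.602×10⁻¹⁹ × 1.72×10⁻⁶ × 9.17×10⁴ = 5.05×10⁻²⁰ A²
I_n = √(5.05×10⁻²⁰) = 2.25×10⁻¹⁰ A = 225 pA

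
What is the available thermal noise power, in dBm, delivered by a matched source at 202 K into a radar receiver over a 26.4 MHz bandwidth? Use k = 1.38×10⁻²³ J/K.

P_n = kTB = 1.38×10⁻²³ × 202 × 2.64×10⁷ = 7.36×10⁻¹⁴ W
In dBm: 10 log₁₀(7.36×10⁻¹⁴ / 10⁻³) = −101.3 dBm

−101.3 dBm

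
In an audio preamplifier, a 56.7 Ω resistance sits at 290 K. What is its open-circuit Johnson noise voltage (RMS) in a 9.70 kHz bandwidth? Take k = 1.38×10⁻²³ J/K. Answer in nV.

93.8 nV

V_n = √(4kTRB)
4kTRB = 4 × 1.38×10⁻²³ × 290 × 5.67×10¹ × 9.70×10³ = 8.80×10⁻¹⁵ V²
V_n = √(8.80×10⁻¹⁵) = 9.38×10⁻⁸ V = 93.8 nV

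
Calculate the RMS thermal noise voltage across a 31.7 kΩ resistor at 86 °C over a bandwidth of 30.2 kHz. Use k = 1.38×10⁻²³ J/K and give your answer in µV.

4.36 µV

T = 86 °C + 273.15 = 359.15 K
V_n = √(4kTRB)
4kTRB = 4 × 1.38×10⁻²³ × 359.15 × 3.17×10⁴ × 3.02×10⁴ = 1.90×10⁻¹¹ V²
V_n = √(1.90×10⁻¹¹) = 4.36×10⁻⁶ V = 4.36 µV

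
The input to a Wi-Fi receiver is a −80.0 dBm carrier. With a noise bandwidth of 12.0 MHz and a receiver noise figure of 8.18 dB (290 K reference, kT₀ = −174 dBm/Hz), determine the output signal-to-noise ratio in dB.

15.0 dB

Noise floor: N = −174 + 10 log₁₀(B) + NF
10 log₁₀(1.20×10⁷) = 70.79 dB
N = −174 + 70.79 + 8.18 = −95.03 dBm
SNR = P_sig − N = −80.0 − (−95.03) = 15.03 dB → 15.0 dB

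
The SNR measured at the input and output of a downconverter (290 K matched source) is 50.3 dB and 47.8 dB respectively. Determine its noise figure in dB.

NF (dB) = SNR_in(dB) − SNR_out(dB) when the source is at T₀
NF = 50.3 − 47.8 = 2.5 dB

2.5 dB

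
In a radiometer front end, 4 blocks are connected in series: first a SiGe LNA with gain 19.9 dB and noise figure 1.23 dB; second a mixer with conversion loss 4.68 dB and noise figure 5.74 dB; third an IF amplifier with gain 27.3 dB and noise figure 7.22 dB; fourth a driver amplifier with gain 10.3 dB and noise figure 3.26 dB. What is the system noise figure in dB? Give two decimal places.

1.71 dB

Convert to linear (a loss of L dB is a gain of −L dB): F_i = 10^(NF_i/10), G_i = 10^(G_i,dB/10)
  Stage 1: F_1 = 10^(1.23/10) = 1.327, G_1 = 10^(19.9/10) = 97.72
  Stage 2: F_2 = 10^(5.74/10) = 3.750, G_2 = 10^(−4.68/10) = 0.3404
  Stage 3: F_3 = 10^(7.22/10) = 5.272, G_3 = 10^(27.3/10) = 537.0
  Stage 4: F_4 = 10^(3.26/10) = 2.118, G_4 = 10^(10.3/10) = 10.72
Friis cascade:
  F = 1.327 + (3.750 − 1)/97.72 + (5.272 − 1)/33.27 + (2.118 − 1)/1.786×10⁴ = 1.484
NF = 10 log₁₀(1.484) = 1.71 dB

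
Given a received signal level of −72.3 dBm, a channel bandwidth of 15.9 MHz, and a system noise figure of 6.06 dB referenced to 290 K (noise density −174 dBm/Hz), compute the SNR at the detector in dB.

23.6 dB

Noise floor: N = −174 + 10 log₁₀(B) + NF
10 log₁₀(1.59×10⁷) = 72.01 dB
N = −174 + 72.01 + 6.06 = −95.93 dBm
SNR = P_sig − N = −72.3 − (−95.93) = 23.63 dB → 23.6 dB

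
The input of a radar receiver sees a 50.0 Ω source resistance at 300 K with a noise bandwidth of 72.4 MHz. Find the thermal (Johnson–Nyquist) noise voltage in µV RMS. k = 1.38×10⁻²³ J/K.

V_n = √(4kTRB)
4kTRB = 4 × 1.38×10⁻²³ × 300 × 5.00×10¹ × 7.24×10⁷ = 5.99×10⁻¹¹ V²
V_n = √(5.99×10⁻¹¹) = 7.74×10⁻⁶ V = 7.74 µV

7.74 µV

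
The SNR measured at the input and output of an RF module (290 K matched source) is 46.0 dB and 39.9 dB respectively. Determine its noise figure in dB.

NF (dB) = SNR_in(dB) − SNR_out(dB) when the source is at T₀
NF = 46.0 − 39.9 = 6.1 dB

6.1 dB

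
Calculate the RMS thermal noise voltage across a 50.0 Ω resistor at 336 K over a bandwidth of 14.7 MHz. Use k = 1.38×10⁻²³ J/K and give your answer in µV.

V_n = √(4kTRB)
4kTRB = 4 × 1.38×10⁻²³ × 336 × 5.00×10¹ × 1.47×10⁷ = 1.36×10⁻¹¹ V²
V_n = √(1.36×10⁻¹¹) = 3.69×10⁻⁶ V = 3.69 µV

3.69 µV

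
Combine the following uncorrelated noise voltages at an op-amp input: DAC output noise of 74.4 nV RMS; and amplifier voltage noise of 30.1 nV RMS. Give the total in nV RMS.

Uncorrelated sources add in power (mean-square): V_tot = √(ΣV_i²)
V_tot = √[(7.44×10⁻⁸)² + (3.01×10⁻⁸)²] = 8.03×10⁻⁸ V = 80.3 nV

80.3 nV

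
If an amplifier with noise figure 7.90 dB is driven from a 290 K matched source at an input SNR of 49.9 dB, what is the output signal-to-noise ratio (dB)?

42.00 dB

By definition F = SNR_in/SNR_out, so in dB: SNR_out = SNR_in − NF
SNR_out = 49.9 − 7.90 = 42.00 dB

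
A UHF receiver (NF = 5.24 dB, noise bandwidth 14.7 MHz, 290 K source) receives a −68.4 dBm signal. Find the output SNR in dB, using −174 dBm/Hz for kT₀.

Noise floor: N = −174 + 10 log₁₀(B) + NF
10 log₁₀(1.47×10⁷) = 71.67 dB
N = −174 + 71.67 + 5.24 = −97.09 dBm
SNR = P_sig − N = −68.4 − (−97.09) = 28.69 dB → 28.7 dB

28.7 dB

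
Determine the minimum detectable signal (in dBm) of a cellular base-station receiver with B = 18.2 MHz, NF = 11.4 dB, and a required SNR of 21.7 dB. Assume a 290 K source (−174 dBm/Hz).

Sensitivity = −174 + 10 log₁₀(B) + NF + SNR_min
= −174 + 72.6 + 11.4 + 21.7
= −68.3 dBm → −68.3 dBm

−68.3 dBm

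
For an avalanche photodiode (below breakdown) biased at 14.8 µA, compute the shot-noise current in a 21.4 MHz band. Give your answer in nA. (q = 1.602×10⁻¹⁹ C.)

10.1 nA

I_n = √(2qI·B)
2qI·B = 2 × 1.602×10⁻¹⁹ × 1.48×10⁻⁵ × 2.14×10⁷ = 1.01×10⁻¹⁶ A²
I_n = √(1.01×10⁻¹⁶) = 1.01×10⁻⁸ A = 10.1 nA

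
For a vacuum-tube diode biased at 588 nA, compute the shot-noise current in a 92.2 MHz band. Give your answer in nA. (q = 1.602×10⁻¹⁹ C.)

4.17 nA

I_n = √(2qI·B)
2qI·B = 2 × 1.602×10⁻¹⁹ × 5.88×10⁻⁷ × 9.22×10⁷ = 1.74×10⁻¹⁷ A²
I_n = √(1.74×10⁻¹⁷) = 4.17×10⁻⁹ A = 4.17 nA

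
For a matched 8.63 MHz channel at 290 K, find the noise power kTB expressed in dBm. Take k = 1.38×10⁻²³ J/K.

−104.6 dBm

P_n = kTB = 1.38×10⁻²³ × 290 × 8.63×10⁶ = 3.45×10⁻¹⁴ W
In dBm: 10 log₁₀(3.45×10⁻¹⁴ / 10⁻³) = −104.6 dBm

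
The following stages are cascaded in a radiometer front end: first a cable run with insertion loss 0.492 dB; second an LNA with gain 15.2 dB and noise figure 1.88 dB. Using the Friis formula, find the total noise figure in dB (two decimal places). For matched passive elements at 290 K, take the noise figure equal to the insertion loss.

Convert to linear (a loss of L dB is a gain of −L dB): F_i = 10^(NF_i/10), G_i = 10^(G_i,dB/10)
  Stage 1: F_1 = 10^(0.492/10) = 1.120, G_1 = 10^(−0.492/10) = 0.8929
  Stage 2: F_2 = 10^(1.88/10) = 1.542, G_2 = 10^(15.2/10) = 33.11
Friis cascade:
  F = 1.120 + (1.542 − 1)/0.8929 = 1.727
NF = 10 log₁₀(1.727) = 2.37 dB

2.37 dB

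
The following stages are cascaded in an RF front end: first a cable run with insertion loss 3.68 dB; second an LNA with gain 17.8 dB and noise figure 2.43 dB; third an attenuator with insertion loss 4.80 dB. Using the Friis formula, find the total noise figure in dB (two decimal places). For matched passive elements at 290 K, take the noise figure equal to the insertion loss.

6.19 dB

Convert to linear (a loss of L dB is a gain of −L dB): F_i = 10^(NF_i/10), G_i = 10^(G_i,dB/10)
  Stage 1: F_1 = 10^(3.68/10) = 2.333, G_1 = 10^(−3.68/10) = 0.4285
  Stage 2: F_2 = 10^(2.43/10) = 1.750, G_2 = 10^(17.8/10) = 60.26
  Stage 3: F_3 = 10^(4.80/10) = 3.020, G_3 = 10^(−4.80/10) = 0.3311
Friis cascade:
  F = 2.333 + (1.750 − 1)/0.4285 + (3.020 − 1)/25.82 = 4.161
NF = 10 log₁₀(4.161) = 6.19 dB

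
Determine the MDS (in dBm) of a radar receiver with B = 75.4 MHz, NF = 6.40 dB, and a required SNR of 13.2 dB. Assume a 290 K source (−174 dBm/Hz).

−75.6 dBm

Sensitivity = −174 + 10 log₁₀(B) + NF + SNR_min
= −174 + 78.77 + 6.40 + 13.2
= −75.63 dBm → −75.6 dBm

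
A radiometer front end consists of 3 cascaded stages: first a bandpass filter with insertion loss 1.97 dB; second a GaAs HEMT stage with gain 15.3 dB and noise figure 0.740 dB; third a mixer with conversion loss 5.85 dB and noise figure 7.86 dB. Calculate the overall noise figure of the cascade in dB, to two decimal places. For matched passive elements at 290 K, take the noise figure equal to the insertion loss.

3.23 dB

Convert to linear (a loss of L dB is a gain of −L dB): F_i = 10^(NF_i/10), G_i = 10^(G_i,dB/10)
  Stage 1: F_1 = 10^(1.97/10) = 1.574, G_1 = 10^(−1.97/10) = 0.6353
  Stage 2: F_2 = 10^(0.740/10) = 1.186, G_2 = 10^(15.3/10) = 33.88
  Stage 3: F_3 = 10^(7.86/10) = 6.109, G_3 = 10^(−5.85/10) = 0.2600
Friis cascade:
  F = 1.574 + (1.186 − 1)/0.6353 + (6.109 − 1)/21.53 = 2.104
NF = 10 log₁₀(2.104) = 3.23 dB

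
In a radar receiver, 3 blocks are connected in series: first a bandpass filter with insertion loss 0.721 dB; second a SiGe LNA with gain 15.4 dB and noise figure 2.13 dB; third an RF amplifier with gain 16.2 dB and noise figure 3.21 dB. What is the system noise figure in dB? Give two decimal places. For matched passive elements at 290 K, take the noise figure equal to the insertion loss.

Convert to linear (a loss of L dB is a gain of −L dB): F_i = 10^(NF_i/10), G_i = 10^(G_i,dB/10)
  Stage 1: F_1 = 10^(0.721/10) = 1.181, G_1 = 10^(−0.721/10) = 0.8470
  Stage 2: F_2 = 10^(2.13/10) = 1.633, G_2 = 10^(15.4/10) = 34.67
  Stage 3: F_3 = 10^(3.21/10) = 2.094, G_3 = 10^(16.2/10) = 41.69
Friis cascade:
  F = 1.181 + (1.633 − 1)/0.8470 + (2.094 − 1)/29.37 = 1.965
NF = 10 log₁₀(1.965) = 2.93 dB

2.93 dB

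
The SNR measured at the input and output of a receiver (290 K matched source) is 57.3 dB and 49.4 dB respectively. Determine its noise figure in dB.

7.9 dB

NF (dB) = SNR_in(dB) − SNR_out(dB) when the source is at T₀
NF = 57.3 − 49.4 = 7.9 dB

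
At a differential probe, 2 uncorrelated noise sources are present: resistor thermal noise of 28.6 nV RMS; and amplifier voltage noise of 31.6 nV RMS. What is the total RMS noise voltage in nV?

Uncorrelated sources add in power (mean-square): V_tot = √(ΣV_i²)
V_tot = √[(2.86×10⁻⁸)² + (3.16×10⁻⁸)²] = 4.26×10⁻⁸ V = 42.6 nV

42.6 nV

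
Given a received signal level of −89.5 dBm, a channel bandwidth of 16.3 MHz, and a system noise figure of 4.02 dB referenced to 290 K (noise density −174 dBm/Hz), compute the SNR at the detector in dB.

8.4 dB

Noise floor: N = −174 + 10 log₁₀(B) + NF
10 log₁₀(1.63×10⁷) = 72.12 dB
N = −174 + 72.12 + 4.02 = −97.86 dBm
SNR = P_sig − N = −89.5 − (−97.86) = 8.36 dB → 8.4 dB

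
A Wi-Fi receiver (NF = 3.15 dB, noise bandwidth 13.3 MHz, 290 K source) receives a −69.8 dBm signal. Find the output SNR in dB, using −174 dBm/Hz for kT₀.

29.8 dB

Noise floor: N = −174 + 10 log₁₀(B) + NF
10 log₁₀(1.33×10⁷) = 71.24 dB
N = −174 + 71.24 + 3.15 = −99.61 dBm
SNR = P_sig − N = −69.8 − (−99.61) = 29.81 dB → 29.8 dB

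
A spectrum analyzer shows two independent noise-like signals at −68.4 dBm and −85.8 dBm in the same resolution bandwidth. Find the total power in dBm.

Convert to linear, add, convert back:
P₁ = 1.45×10⁻¹⁰ W, P₂ = 2.63×10⁻¹² W
P_tot = 1.47×10⁻¹⁰ W → 10 log₁₀(P_tot / 10⁻³) = −68.3 dBm

−68.3 dBm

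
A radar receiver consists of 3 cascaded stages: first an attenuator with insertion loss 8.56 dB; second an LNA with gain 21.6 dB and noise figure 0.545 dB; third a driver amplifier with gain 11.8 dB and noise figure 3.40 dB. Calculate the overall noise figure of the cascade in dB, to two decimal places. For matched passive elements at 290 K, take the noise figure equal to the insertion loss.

9.14 dB

Convert to linear (a loss of L dB is a gain of −L dB): F_i = 10^(NF_i/10), G_i = 10^(G_i,dB/10)
  Stage 1: F_1 = 10^(8.56/10) = 7.178, G_1 = 10^(−8.56/10) = 0.1393
  Stage 2: F_2 = 10^(0.545/10) = 1.134, G_2 = 10^(21.6/10) = 144.5
  Stage 3: F_3 = 10^(3.40/10) = 2.188, G_3 = 10^(11.8/10) = 15.14
Friis cascade:
  F = 7.178 + (1.134 − 1)/0.1393 + (2.188 − 1)/20.14 = 8.197
NF = 10 log₁₀(8.197) = 9.14 dB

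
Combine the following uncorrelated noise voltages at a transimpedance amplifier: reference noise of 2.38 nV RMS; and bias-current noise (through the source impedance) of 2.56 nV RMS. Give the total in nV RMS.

Uncorrelated sources add in power (mean-square): V_tot = √(ΣV_i²)
V_tot = √[(2.38×10⁻⁹)² + (2.56×10⁻⁹)²] = 3.50×10⁻⁹ V = 3.50 nV

3.50 nV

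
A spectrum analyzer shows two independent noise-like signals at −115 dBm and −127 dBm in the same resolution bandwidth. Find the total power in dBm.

Convert to linear, add, convert back:
P₁ = 3.16×10⁻¹⁵ W, P₂ = 2.00×10⁻¹⁶ W
P_tot = 3.36×10⁻¹⁵ W → 10 log₁₀(P_tot / 10⁻³) = −114.7 dBm

−114.7 dBm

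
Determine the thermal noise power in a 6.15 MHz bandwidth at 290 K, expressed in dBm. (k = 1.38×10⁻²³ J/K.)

P_n = kTB = 1.38×10⁻²³ × 290 × 6.15×10⁶ = 2.46×10⁻¹⁴ W
In dBm: 10 log₁₀(2.46×10⁻¹⁴ / 10⁻³) = −106.1 dBm

−106.1 dBm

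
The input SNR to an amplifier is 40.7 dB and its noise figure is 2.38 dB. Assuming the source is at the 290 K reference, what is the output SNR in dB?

By definition F = SNR_in/SNR_out, so in dB: SNR_out = SNR_in − NF
SNR_out = 40.7 − 2.38 = 38.32 dB

38.32 dB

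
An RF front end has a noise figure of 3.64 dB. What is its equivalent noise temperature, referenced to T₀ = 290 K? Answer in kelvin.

F = 10^(3.64/10) = 2.31206
T_e = (F − 1)·T₀ = (2.31206 − 1) × 290 = 380 K

380 K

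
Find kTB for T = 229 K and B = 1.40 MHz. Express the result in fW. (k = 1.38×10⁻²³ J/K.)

4.42 fW

P_n = kTB = 1.38×10⁻²³ × 229 × 1.40×10⁶ = 4.42×10⁻¹⁵ W = 4.42 fW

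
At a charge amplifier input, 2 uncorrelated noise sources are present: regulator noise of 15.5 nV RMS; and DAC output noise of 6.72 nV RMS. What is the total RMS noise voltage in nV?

Uncorrelated sources add in power (mean-square): V_tot = √(ΣV_i²)
V_tot = √[(1.55×10⁻⁸)² + (6.72×10⁻⁹)²] = 1.69×10⁻⁸ V = 16.9 nV

16.9 nV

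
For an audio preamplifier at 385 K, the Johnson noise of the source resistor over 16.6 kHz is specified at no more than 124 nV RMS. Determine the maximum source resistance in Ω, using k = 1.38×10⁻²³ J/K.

43.6 Ω

Johnson–Nyquist: V_n = √(4kTRB) ⇒ R = V_n² / (4kTB)
4kTB = 4 × 1.38×10⁻²³ × 385 × 1.66×10⁴ = 3.53×10⁻¹⁶
R = (1.24×10⁻⁷)² / 3.53×10⁻¹⁶ = 4.36×10¹ Ω = 43.6 Ω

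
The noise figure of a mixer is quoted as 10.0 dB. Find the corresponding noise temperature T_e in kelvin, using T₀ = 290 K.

F = 10^(10.0/10) = 10
T_e = (F − 1)·T₀ = (10 − 1) × 290 = 2610 K

2610 K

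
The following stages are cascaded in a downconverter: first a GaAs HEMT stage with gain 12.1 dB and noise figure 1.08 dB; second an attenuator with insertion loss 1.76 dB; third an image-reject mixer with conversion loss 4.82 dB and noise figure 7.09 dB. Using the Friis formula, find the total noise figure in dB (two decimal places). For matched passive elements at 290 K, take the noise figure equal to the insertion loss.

Convert to linear (a loss of L dB is a gain of −L dB): F_i = 10^(NF_i/10), G_i = 10^(G_i,dB/10)
  Stage 1: F_1 = 10^(1.08/10) = 1.282, G_1 = 10^(12.1/10) = 16.22
  Stage 2: F_2 = 10^(1.76/10) = 1.500, G_2 = 10^(−1.76/10) = 0.6668
  Stage 3: F_3 = 10^(7.09/10) = 5.117, G_3 = 10^(−4.82/10) = 0.3296
Friis cascade:
  F = 1.282 + (1.500 − 1)/16.22 + (5.117 − 1)/10.81 = 1.694
NF = 10 log₁₀(1.694) = 2.29 dB

2.29 dB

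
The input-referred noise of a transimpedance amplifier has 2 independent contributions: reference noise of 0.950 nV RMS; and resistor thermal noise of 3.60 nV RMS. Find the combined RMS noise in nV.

3.72 nV

Uncorrelated sources add in power (mean-square): V_tot = √(ΣV_i²)
V_tot = √[(9.50×10⁻¹⁰)² + (3.60×10⁻⁹)²] = 3.72×10⁻⁹ V = 3.72 nV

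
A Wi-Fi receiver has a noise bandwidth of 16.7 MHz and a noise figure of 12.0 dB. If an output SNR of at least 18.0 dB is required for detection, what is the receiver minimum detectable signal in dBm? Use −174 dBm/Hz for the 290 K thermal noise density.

Sensitivity = −174 + 10 log₁₀(B) + NF + SNR_min
= −174 + 72.23 + 12.0 + 18.0
= −71.77 dBm → −71.8 dBm

−71.8 dBm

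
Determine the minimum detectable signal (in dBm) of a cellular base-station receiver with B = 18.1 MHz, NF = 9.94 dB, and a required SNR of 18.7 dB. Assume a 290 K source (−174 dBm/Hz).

Sensitivity = −174 + 10 log₁₀(B) + NF + SNR_min
= −174 + 72.58 + 9.94 + 18.7
= −72.78 dBm → −72.8 dBm

−72.8 dBm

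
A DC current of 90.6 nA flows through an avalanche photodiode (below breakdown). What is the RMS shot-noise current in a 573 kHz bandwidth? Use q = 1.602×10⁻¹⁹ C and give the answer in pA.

I_n = √(2qI·B)
2qI·B = 2 × 1.602×10⁻¹⁹ × 9.06×10⁻⁸ × 5.73×10⁵ = 1.66×10⁻²⁰ A²
I_n = √(1.66×10⁻²⁰) = 1.29×10⁻¹⁰ A = 129 pA

129 pA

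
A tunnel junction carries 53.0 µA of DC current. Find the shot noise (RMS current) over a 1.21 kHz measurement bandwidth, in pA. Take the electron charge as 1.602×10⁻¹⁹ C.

I_n = √(2qI·B)
2qI·B = 2 × 1.602×10⁻¹⁹ × 5.30×10⁻⁵ × 1.21×10³ = 2.05×10⁻²⁰ A²
I_n = √(2.05×10⁻²⁰) = 1.43×10⁻¹⁰ A = 143 pA

143 pA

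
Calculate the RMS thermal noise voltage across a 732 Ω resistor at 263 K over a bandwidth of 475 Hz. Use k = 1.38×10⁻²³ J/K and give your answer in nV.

V_n = √(4kTRB)
4kTRB = 4 × 1.38×10⁻²³ × 263 × 7.32×10² × 4.75×10² = 5.05×10⁻¹⁵ V²
V_n = √(5.05×10⁻¹⁵) = 7.10×10⁻⁸ V = 71.0 nV

71.0 nV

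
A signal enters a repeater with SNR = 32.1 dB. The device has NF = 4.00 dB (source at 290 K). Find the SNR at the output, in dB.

28.10 dB

By definition F = SNR_in/SNR_out, so in dB: SNR_out = SNR_in − NF
SNR_out = 32.1 − 4.00 = 28.10 dB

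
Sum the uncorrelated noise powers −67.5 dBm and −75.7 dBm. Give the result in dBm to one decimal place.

Convert to linear, add, convert back:
P₁ = 1.78×10⁻¹⁰ W, P₂ = 2.69×10⁻¹¹ W
P_tot = 2.05×10⁻¹⁰ W → 10 log₁₀(P_tot / 10⁻³) = −66.9 dBm

−66.9 dBm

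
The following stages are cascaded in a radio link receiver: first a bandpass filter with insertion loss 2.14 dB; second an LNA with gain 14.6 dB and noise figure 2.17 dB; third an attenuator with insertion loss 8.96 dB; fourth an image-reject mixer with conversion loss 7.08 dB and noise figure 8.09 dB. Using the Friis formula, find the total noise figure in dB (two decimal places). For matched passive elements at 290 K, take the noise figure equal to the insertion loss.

7.42 dB

Convert to linear (a loss of L dB is a gain of −L dB): F_i = 10^(NF_i/10), G_i = 10^(G_i,dB/10)
  Stage 1: F_1 = 10^(2.14/10) = 1.637, G_1 = 10^(−2.14/10) = 0.6109
  Stage 2: F_2 = 10^(2.17/10) = 1.648, G_2 = 10^(14.6/10) = 28.84
  Stage 3: F_3 = 10^(8.96/10) = 7.870, G_3 = 10^(−8.96/10) = 0.1271
  Stage 4: F_4 = 10^(8.09/10) = 6.442, G_4 = 10^(−7.08/10) = 0.1959
Friis cascade:
  F = 1.637 + (1.648 − 1)/0.6109 + (7.870 − 1)/17.62 + (6.442 − 1)/2.239 = 5.518
NF = 10 log₁₀(5.518) = 7.42 dB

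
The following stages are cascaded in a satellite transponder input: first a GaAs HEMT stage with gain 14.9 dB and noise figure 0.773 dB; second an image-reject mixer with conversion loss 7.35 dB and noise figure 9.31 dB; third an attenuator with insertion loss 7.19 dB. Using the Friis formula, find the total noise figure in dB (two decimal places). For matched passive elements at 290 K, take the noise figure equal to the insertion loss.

3.39 dB

Convert to linear (a loss of L dB is a gain of −L dB): F_i = 10^(NF_i/10), G_i = 10^(G_i,dB/10)
  Stage 1: F_1 = 10^(0.773/10) = 1.195, G_1 = 10^(14.9/10) = 30.90
  Stage 2: F_2 = 10^(9.31/10) = 8.531, G_2 = 10^(−7.35/10) = 0.1841
  Stage 3: F_3 = 10^(7.19/10) = 5.236, G_3 = 10^(−7.19/10) = 0.1910
Friis cascade:
  F = 1.195 + (8.531 − 1)/30.90 + (5.236 − 1)/5.689 = 2.183
NF = 10 log₁₀(2.183) = 3.39 dB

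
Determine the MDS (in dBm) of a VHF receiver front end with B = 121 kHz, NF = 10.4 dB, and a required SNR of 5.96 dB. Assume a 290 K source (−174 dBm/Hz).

−106.8 dBm

Sensitivity = −174 + 10 log₁₀(B) + NF + SNR_min
= −174 + 50.83 + 10.4 + 5.96
= −106.81 dBm → −106.8 dBm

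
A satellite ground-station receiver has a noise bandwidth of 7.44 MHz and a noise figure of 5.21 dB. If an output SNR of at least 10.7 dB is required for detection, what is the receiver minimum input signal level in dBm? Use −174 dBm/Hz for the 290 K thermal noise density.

Sensitivity = −174 + 10 log₁₀(B) + NF + SNR_min
= −174 + 68.72 + 5.21 + 10.7
= −89.37 dBm → −89.4 dBm

−89.4 dBm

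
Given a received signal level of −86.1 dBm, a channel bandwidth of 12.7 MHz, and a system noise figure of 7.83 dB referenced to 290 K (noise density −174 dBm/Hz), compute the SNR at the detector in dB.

Noise floor: N = −174 + 10 log₁₀(B) + NF
10 log₁₀(1.27×10⁷) = 71.04 dB
N = −174 + 71.04 + 7.83 = −95.13 dBm
SNR = P_sig − N = −86.1 − (−95.13) = 9.03 dB → 9.0 dB

9.0 dB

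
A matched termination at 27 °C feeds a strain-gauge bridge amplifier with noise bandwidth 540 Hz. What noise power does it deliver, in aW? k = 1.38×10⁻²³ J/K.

T = 27 °C + 273.15 = 300.15 K
P_n = kTB = 1.38×10⁻²³ × 300.15 × 5.40×10² = 2.24×10⁻¹⁸ W = 2.24 aW

2.24 aW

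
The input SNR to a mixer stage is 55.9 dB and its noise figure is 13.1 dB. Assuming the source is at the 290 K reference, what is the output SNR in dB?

By definition F = SNR_in/SNR_out, so in dB: SNR_out = SNR_in − NF
SNR_out = 55.9 − 13.1 = 42.8 dB

42.8 dB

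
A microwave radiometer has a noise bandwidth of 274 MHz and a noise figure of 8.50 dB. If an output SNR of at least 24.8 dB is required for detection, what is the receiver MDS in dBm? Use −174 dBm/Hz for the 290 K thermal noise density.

Sensitivity = −174 + 10 log₁₀(B) + NF + SNR_min
= −174 + 84.38 + 8.50 + 24.8
= −56.32 dBm → −56.3 dBm

−56.3 dBm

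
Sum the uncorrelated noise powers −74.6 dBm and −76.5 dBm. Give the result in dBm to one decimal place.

Convert to linear, add, convert back:
P₁ = 3.47×10⁻¹¹ W, P₂ = 2.24×10⁻¹¹ W
P_tot = 5.71×10⁻¹¹ W → 10 log₁₀(P_tot / 10⁻³) = −72.4 dBm

−72.4 dBm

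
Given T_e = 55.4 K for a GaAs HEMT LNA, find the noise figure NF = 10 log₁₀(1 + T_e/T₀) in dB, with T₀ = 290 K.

F = 1 + T_e/T₀ = 1 + 55.4/290 = 1.19103
NF = 10 log₁₀(1.19103) = 0.759 dB

0.759 dB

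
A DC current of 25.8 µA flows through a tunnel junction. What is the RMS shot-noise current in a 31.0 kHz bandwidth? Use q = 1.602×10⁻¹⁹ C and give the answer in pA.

506 pA

I_n = √(2qI·B)
2qI·B = 2 × 1.602×10⁻¹⁹ × 2.58×10⁻⁵ × 3.10×10⁴ = 2.56×10⁻¹⁹ A²
I_n = √(2.56×10⁻¹⁹) = 5.06×10⁻¹⁰ A = 506 pA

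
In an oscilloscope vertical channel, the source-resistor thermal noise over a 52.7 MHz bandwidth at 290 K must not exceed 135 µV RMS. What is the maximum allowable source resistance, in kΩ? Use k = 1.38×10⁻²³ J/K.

Johnson–Nyquist: V_n = √(4kTRB) ⇒ R = V_n² / (4kTB)
4kTB = 4 × 1.38×10⁻²³ × 290 × 5.27×10⁷ = 8.44×10⁻¹³
R = (1.35×10⁻⁴)² / 8.44×10⁻¹³ = 2.16×10⁴ Ω = 21.6 kΩ

21.6 kΩ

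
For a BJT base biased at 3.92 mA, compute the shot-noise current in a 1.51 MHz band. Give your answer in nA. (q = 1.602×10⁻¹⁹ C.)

43.5 nA

I_n = √(2qI·B)
2qI·B = 2 × 1.602×10⁻¹⁹ × 3.92×10⁻³ × 1.51×10⁶ = 1.90×10⁻¹⁵ A²
I_n = √(1.90×10⁻¹⁵) = 4.35×10⁻⁸ A = 43.5 nA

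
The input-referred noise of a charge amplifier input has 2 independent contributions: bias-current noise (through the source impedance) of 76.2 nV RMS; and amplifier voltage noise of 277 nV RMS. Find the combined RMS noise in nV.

287 nV

Uncorrelated sources add in power (mean-square): V_tot = √(ΣV_i²)
V_tot = √[(7.62×10⁻⁸)² + (2.77×10⁻⁷)²] = 2.87×10⁻⁷ V = 287 nV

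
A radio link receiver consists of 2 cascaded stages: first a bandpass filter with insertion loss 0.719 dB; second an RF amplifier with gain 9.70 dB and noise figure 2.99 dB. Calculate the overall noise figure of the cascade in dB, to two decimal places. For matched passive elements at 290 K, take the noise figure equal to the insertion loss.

Convert to linear (a loss of L dB is a gain of −L dB): F_i = 10^(NF_i/10), G_i = 10^(G_i,dB/10)
  Stage 1: F_1 = 10^(0.719/10) = 1.180, G_1 = 10^(−0.719/10) = 0.8474
  Stage 2: F_2 = 10^(2.99/10) = 1.991, G_2 = 10^(9.70/10) = 9.333
Friis cascade:
  F = 1.180 + (1.991 − 1)/0.8474 = 2.349
NF = 10 log₁₀(2.349) = 3.71 dB

3.71 dB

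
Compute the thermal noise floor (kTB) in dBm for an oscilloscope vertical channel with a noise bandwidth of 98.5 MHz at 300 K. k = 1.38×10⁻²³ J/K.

P_n = kTB = 1.38×10⁻²³ × 300 × 9.85×10⁷ = 4.08×10⁻¹³ W
In dBm: 10 log₁₀(4.08×10⁻¹³ / 10⁻³) = −93.9 dBm

−93.9 dBm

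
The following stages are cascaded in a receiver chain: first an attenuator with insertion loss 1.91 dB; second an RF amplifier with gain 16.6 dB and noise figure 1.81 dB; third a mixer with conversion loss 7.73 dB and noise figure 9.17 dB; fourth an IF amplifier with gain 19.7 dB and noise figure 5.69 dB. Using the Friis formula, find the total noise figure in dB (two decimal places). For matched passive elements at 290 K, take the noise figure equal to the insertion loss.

4.98 dB

Convert to linear (a loss of L dB is a gain of −L dB): F_i = 10^(NF_i/10), G_i = 10^(G_i,dB/10)
  Stage 1: F_1 = 10^(1.91/10) = 1.552, G_1 = 10^(−1.91/10) = 0.6442
  Stage 2: F_2 = 10^(1.81/10) = 1.517, G_2 = 10^(16.6/10) = 45.71
  Stage 3: F_3 = 10^(9.17/10) = 8.260, G_3 = 10^(−7.73/10) = 0.1687
  Stage 4: F_4 = 10^(5.69/10) = 3.707, G_4 = 10^(19.7/10) = 93.33
Friis cascade:
  F = 1.552 + (1.517 − 1)/0.6442 + (8.260 − 1)/29.44 + (3.707 − 1)/4.966 = 3.147
NF = 10 log₁₀(3.147) = 4.98 dB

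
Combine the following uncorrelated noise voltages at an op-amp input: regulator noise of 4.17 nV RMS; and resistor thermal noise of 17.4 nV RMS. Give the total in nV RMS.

17.9 nV

Uncorrelated sources add in power (mean-square): V_tot = √(ΣV_i²)
V_tot = √[(4.17×10⁻⁹)² + (1.74×10⁻⁸)²] = 1.79×10⁻⁸ V = 17.9 nV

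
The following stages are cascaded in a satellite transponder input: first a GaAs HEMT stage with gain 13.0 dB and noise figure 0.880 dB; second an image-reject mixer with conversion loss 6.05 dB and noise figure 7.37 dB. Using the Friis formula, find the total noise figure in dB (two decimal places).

Convert to linear (a loss of L dB is a gain of −L dB): F_i = 10^(NF_i/10), G_i = 10^(G_i,dB/10)
  Stage 1: F_1 = 10^(0.880/10) = 1.225, G_1 = 10^(13.0/10) = 19.95
  Stage 2: F_2 = 10^(7.37/10) = 5.458, G_2 = 10^(−6.05/10) = 0.2483
Friis cascade:
  F = 1.225 + (5.458 − 1)/19.95 = 1.448
NF = 10 log₁₀(1.448) = 1.61 dB

1.61 dB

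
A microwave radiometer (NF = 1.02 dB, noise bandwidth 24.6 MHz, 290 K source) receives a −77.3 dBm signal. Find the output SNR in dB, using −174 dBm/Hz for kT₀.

21.8 dB

Noise floor: N = −174 + 10 log₁₀(B) + NF
10 log₁₀(2.46×10⁷) = 73.91 dB
N = −174 + 73.91 + 1.02 = −99.07 dBm
SNR = P_sig − N = −77.3 − (−99.07) = 21.77 dB → 21.8 dB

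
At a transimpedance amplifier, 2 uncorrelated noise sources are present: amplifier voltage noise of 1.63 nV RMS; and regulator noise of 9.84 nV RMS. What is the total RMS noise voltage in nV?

Uncorrelated sources add in power (mean-square): V_tot = √(ΣV_i²)
V_tot = √[(1.63×10⁻⁹)² + (9.84×10⁻⁹)²] = 9.97×10⁻⁹ V = 9.97 nV

9.97 nV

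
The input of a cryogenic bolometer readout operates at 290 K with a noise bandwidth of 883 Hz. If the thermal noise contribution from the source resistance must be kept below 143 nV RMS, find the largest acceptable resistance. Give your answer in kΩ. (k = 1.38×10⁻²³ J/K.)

1.45 kΩ

Johnson–Nyquist: V_n = √(4kTRB) ⇒ R = V_n² / (4kTB)
4kTB = 4 × 1.38×10⁻²³ × 290 × 8.83×10² = 1.41×10⁻¹⁷
R = (1.43×10⁻⁷)² / 1.41×10⁻¹⁷ = 1.45×10³ Ω = 1.45 kΩ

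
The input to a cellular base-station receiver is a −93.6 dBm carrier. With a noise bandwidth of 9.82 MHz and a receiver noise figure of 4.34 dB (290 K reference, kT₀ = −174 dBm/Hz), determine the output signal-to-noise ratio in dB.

Noise floor: N = −174 + 10 log₁₀(B) + NF
10 log₁₀(9.82×10⁶) = 69.92 dB
N = −174 + 69.92 + 4.34 = −99.74 dBm
SNR = P_sig − N = −93.6 − (−99.74) = 6.14 dB → 6.1 dB

6.1 dB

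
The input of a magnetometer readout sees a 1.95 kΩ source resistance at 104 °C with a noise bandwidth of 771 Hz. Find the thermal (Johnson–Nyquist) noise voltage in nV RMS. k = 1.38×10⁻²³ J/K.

T = 104 °C + 273.15 = 377.15 K
V_n = √(4kTRB)
4kTRB = 4 × 1.38×10⁻²³ × 377.15 × 1.95×10³ × 7.71×10² = 3.13×10⁻¹⁴ V²
V_n = √(3.13×10⁻¹⁴) = 1.77×10⁻⁷ V = 177 nV

177 nV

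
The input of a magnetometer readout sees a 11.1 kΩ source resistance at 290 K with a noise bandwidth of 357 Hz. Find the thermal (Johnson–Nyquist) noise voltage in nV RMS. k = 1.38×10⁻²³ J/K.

V_n = √(4kTRB)
4kTRB = 4 × 1.38×10⁻²³ × 290 × 1.11×10⁴ × 3.57×10² = 6.34×10⁻¹⁴ V²
V_n = √(6.34×10⁻¹⁴) = 2.52×10⁻⁷ V = 252 nV

252 nV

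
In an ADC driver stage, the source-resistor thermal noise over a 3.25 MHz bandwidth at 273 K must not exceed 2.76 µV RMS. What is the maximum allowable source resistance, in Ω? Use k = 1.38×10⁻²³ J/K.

156 Ω

Johnson–Nyquist: V_n = √(4kTRB) ⇒ R = V_n² / (4kTB)
4kTB = 4 × 1.38×10⁻²³ × 273 × 3.25×10⁶ = 4.90×10⁻¹⁴
R = (2.76×10⁻⁶)² / 4.90×10⁻¹⁴ = 1.56×10² Ω = 156 Ω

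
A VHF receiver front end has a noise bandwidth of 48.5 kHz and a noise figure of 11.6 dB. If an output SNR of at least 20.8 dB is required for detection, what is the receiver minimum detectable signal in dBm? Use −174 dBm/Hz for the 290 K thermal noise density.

−94.7 dBm

Sensitivity = −174 + 10 log₁₀(B) + NF + SNR_min
= −174 + 46.86 + 11.6 + 20.8
= −94.74 dBm → −94.7 dBm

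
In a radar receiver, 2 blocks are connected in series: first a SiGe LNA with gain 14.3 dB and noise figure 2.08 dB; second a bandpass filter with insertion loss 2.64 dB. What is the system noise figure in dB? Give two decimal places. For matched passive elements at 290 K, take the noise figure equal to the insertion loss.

Convert to linear (a loss of L dB is a gain of −L dB): F_i = 10^(NF_i/10), G_i = 10^(G_i,dB/10)
  Stage 1: F_1 = 10^(2.08/10) = 1.614, G_1 = 10^(14.3/10) = 26.92
  Stage 2: F_2 = 10^(2.64/10) = 1.837, G_2 = 10^(−2.64/10) = 0.5445
Friis cascade:
  F = 1.614 + (1.837 − 1)/26.92 = 1.645
NF = 10 log₁₀(1.645) = 2.16 dB

2.16 dB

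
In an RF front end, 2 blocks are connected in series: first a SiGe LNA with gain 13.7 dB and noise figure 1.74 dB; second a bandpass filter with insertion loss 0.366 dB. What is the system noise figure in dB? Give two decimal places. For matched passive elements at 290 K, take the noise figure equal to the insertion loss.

Convert to linear (a loss of L dB is a gain of −L dB): F_i = 10^(NF_i/10), G_i = 10^(G_i,dB/10)
  Stage 1: F_1 = 10^(1.74/10) = 1.493, G_1 = 10^(13.7/10) = 23.44
  Stage 2: F_2 = 10^(0.366/10) = 1.088, G_2 = 10^(−0.366/10) = 0.9192
Friis cascade:
  F = 1.493 + (1.088 − 1)/23.44 = 1.497
NF = 10 log₁₀(1.497) = 1.75 dB

1.75 dB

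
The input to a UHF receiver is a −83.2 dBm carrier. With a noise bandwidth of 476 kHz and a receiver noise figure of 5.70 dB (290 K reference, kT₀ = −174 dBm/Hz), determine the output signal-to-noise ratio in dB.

28.3 dB

Noise floor: N = −174 + 10 log₁₀(B) + NF
10 log₁₀(4.76×10⁵) = 56.78 dB
N = −174 + 56.78 + 5.70 = −111.52 dBm
SNR = P_sig − N = −83.2 − (−111.52) = 28.32 dB → 28.3 dB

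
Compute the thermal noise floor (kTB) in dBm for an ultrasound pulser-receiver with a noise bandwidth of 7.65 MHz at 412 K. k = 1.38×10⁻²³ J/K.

−103.6 dBm

P_n = kTB = 1.38×10⁻²³ × 412 × 7.65×10⁶ = 4.35×10⁻¹⁴ W
In dBm: 10 log₁₀(4.35×10⁻¹⁴ / 10⁻³) = −103.6 dBm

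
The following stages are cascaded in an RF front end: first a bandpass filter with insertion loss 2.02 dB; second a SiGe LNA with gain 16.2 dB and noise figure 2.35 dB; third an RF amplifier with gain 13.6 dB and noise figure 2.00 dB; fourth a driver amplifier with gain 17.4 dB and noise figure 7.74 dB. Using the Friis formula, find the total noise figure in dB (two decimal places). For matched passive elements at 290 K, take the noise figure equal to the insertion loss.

Convert to linear (a loss of L dB is a gain of −L dB): F_i = 10^(NF_i/10), G_i = 10^(G_i,dB/10)
  Stage 1: F_1 = 10^(2.02/10) = 1.592, G_1 = 10^(−2.02/10) = 0.6281
  Stage 2: F_2 = 10^(2.35/10) = 1.718, G_2 = 10^(16.2/10) = 41.69
  Stage 3: F_3 = 10^(2.00/10) = 1.585, G_3 = 10^(13.6/10) = 22.91
  Stage 4: F_4 = 10^(7.74/10) = 5.943, G_4 = 10^(17.4/10) = 54.95
Friis cascade:
  F = 1.592 + (1.718 − 1)/0.6281 + (1.585 − 1)/26.18 + (5.943 − 1)/599.8 = 2.766
NF = 10 log₁₀(2.766) = 4.42 dB

4.42 dB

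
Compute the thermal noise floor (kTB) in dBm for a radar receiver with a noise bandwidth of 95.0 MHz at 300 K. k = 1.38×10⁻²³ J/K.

P_n = kTB = 1.38×10⁻²³ × 300 × 9.50×10⁷ = 3.93×10⁻¹³ W
In dBm: 10 log₁₀(3.93×10⁻¹³ / 10⁻³) = −94.1 dBm

−94.1 dBm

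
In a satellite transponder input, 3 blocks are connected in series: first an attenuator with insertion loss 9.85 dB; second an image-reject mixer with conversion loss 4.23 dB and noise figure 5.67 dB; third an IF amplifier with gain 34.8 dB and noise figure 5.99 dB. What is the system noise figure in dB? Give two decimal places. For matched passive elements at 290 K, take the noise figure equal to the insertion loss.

20.48 dB

Convert to linear (a loss of L dB is a gain of −L dB): F_i = 10^(NF_i/10), G_i = 10^(G_i,dB/10)
  Stage 1: F_1 = 10^(9.85/10) = 9.661, G_1 = 10^(−9.85/10) = 0.1035
  Stage 2: F_2 = 10^(5.67/10) = 3.690, G_2 = 10^(−4.23/10) = 0.3776
  Stage 3: F_3 = 10^(5.99/10) = 3.972, G_3 = 10^(34.8/10) = 3020
Friis cascade:
  F = 9.661 + (3.690 − 1)/0.1035 + (3.972 − 1)/0.03908 = 111.7
NF = 10 log₁₀(111.7) = 20.48 dB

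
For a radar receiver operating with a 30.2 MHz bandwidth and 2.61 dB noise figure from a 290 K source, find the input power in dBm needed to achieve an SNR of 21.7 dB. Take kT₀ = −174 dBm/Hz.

Sensitivity = −174 + 10 log₁₀(B) + NF + SNR_min
= −174 + 74.8 + 2.61 + 21.7
= −74.89 dBm → −74.9 dBm

−74.9 dBm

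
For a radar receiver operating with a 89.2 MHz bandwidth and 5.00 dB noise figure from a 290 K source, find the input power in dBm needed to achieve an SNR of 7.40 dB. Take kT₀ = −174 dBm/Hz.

Sensitivity = −174 + 10 log₁₀(B) + NF + SNR_min
= −174 + 79.5 + 5.00 + 7.40
= −82.10 dBm → −82.1 dBm

−82.1 dBm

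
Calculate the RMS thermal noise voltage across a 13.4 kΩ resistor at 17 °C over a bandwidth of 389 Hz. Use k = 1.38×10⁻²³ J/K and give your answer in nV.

289 nV

T = 17 °C + 273.15 = 290.15 K
V_n = √(4kTRB)
4kTRB = 4 × 1.38×10⁻²³ × 290.15 × 1.34×10⁴ × 3.89×10² = 8.35×10⁻¹⁴ V²
V_n = √(8.35×10⁻¹⁴) = 2.89×10⁻⁷ V = 289 nV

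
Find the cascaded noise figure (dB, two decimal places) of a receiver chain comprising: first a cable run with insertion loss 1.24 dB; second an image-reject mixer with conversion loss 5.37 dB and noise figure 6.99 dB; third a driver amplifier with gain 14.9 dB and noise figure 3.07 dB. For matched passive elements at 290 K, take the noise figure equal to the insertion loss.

Convert to linear (a loss of L dB is a gain of −L dB): F_i = 10^(NF_i/10), G_i = 10^(G_i,dB/10)
  Stage 1: F_1 = 10^(1.24/10) = 1.330, G_1 = 10^(−1.24/10) = 0.7516
  Stage 2: F_2 = 10^(6.99/10) = 5.000, G_2 = 10^(−5.37/10) = 0.2904
  Stage 3: F_3 = 10^(3.07/10) = 2.028, G_3 = 10^(14.9/10) = 30.90
Friis cascade:
  F = 1.330 + (5.000 − 1)/0.7516 + (2.028 − 1)/0.2183 = 11.36
NF = 10 log₁₀(11.36) = 10.55 dB

10.55 dB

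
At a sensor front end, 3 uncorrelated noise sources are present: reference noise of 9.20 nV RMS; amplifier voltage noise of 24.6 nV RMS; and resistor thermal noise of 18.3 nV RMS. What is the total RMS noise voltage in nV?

Uncorrelated sources add in power (mean-square): V_tot = √(ΣV_i²)
V_tot = √[(9.20×10⁻⁹)² + (2.46×10⁻⁸)² + (1.83×10⁻⁸)²] = 3.20×10⁻⁸ V = 32.0 nV

32.0 nV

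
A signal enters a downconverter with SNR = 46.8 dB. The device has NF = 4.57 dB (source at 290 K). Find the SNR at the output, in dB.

By definition F = SNR_in/SNR_out, so in dB: SNR_out = SNR_in − NF
SNR_out = 46.8 − 4.57 = 42.23 dB

42.23 dB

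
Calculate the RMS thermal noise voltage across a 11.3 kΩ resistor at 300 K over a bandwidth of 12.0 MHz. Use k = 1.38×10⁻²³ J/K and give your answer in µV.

47.4 µV

V_n = √(4kTRB)
4kTRB = 4 × 1.38×10⁻²³ × 300 × 1.13×10⁴ × 1.20×10⁷ = 2.25×10⁻⁹ V²
V_n = √(2.25×10⁻⁹) = 4.74×10⁻⁵ V = 47.4 µV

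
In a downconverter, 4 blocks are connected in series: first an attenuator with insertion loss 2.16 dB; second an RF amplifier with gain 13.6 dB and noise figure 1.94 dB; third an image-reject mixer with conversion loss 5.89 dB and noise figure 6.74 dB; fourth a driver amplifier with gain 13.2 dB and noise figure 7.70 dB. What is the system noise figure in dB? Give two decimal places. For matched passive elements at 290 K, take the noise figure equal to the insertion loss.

Convert to linear (a loss of L dB is a gain of −L dB): F_i = 10^(NF_i/10), G_i = 10^(G_i,dB/10)
  Stage 1: F_1 = 10^(2.16/10) = 1.644, G_1 = 10^(−2.16/10) = 0.6081
  Stage 2: F_2 = 10^(1.94/10) = 1.563, G_2 = 10^(13.6/10) = 22.91
  Stage 3: F_3 = 10^(6.74/10) = 4.721, G_3 = 10^(−5.89/10) = 0.2576
  Stage 4: F_4 = 10^(7.70/10) = 5.888, G_4 = 10^(13.2/10) = 20.89
Friis cascade:
  F = 1.644 + (1.563 − 1)/0.6081 + (4.721 − 1)/13.93 + (5.888 − 1)/3.589 = 4.199
NF = 10 log₁₀(4.199) = 6.23 dB

6.23 dB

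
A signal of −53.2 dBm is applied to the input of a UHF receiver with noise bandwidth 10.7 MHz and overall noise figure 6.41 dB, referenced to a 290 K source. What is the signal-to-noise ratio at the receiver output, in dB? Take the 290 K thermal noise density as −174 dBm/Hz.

44.1 dB

Noise floor: N = −174 + 10 log₁₀(B) + NF
10 log₁₀(1.07×10⁷) = 70.29 dB
N = −174 + 70.29 + 6.41 = −97.30 dBm
SNR = P_sig − N = −53.2 − (−97.30) = 44.10 dB → 44.1 dB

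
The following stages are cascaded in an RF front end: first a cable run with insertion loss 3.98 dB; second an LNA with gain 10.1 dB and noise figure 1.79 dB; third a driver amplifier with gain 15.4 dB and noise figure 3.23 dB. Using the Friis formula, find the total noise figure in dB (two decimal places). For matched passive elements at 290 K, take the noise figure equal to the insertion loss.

6.07 dB

Convert to linear (a loss of L dB is a gain of −L dB): F_i = 10^(NF_i/10), G_i = 10^(G_i,dB/10)
  Stage 1: F_1 = 10^(3.98/10) = 2.500, G_1 = 10^(−3.98/10) = 0.3999
  Stage 2: F_2 = 10^(1.79/10) = 1.510, G_2 = 10^(10.1/10) = 10.23
  Stage 3: F_3 = 10^(3.23/10) = 2.104, G_3 = 10^(15.4/10) = 34.67
Friis cascade:
  F = 2.500 + (1.510 − 1)/0.3999 + (2.104 − 1)/4.093 = 4.045
NF = 10 log₁₀(4.045) = 6.07 dB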